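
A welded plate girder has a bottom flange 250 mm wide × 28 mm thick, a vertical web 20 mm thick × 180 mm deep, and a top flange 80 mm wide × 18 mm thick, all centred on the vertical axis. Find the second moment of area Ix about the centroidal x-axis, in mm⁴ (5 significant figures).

Break the section into simple shapes (no overlaps), measuring from the bottom-left corner of the bounding box.
Bottom plate: 250 × 28, A = 7 000 mm², y = 14 mm, Ī = 457333.3 mm⁴.
Web plate: 20 × 180, A = 3 600 mm², y = 118 mm, Ī = 9 720 000 mm⁴.
Top plate: 80 × 18, A = 1 440 mm², y = 217 mm, Ī = 38 880 mm⁴.
Centroid: ȳ = ΣA·y / ΣA = 69.37542 mm.
Transfer each piece to the centroidal x-axis using Ī + A·d² with d = y − 69.37542:
  bottom plate: d = -55.37542 mm → contributes +21 922 390 mm⁴
  web plate: d = 48.62458 mm → contributes +18 231 661 mm⁴
  top plate: d = 147.6246 mm → contributes +31 420 826 mm⁴
Total I = 71 574 876 mm⁴.

Ix ≈ 7.1575 × 10⁷ mm⁴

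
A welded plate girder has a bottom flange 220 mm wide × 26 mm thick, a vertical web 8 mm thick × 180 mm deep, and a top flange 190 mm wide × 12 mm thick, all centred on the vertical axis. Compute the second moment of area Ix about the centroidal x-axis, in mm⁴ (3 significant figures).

Break the section into simple shapes (no overlaps), measuring from the bottom-left corner of the bounding box.
Bottom plate: 220 × 26, A = 5 720 mm², y = 13 mm, Ī = 322 227 mm⁴.
Web plate: 8 × 180, A = 1 440 mm², y = 116 mm, Ī = 3 888 000 mm⁴.
Top plate: 190 × 12, A = 2 280 mm², y = 212 mm, Ī = 27 360 mm⁴.
Centroid: ȳ = ΣA·y / ΣA = 76.775 mm.
Transfer each piece to the centroidal x-axis using Ī + A·d² with d = y − 76.775:
  bottom plate: d = -63.775 mm → contributes +23 587 209 mm⁴
  web plate: d = 39.225 mm → contributes +6 103 537 mm⁴
  top plate: d = 135.22 mm → contributes +41 718 724 mm⁴
Total I = 71 409 471 mm⁴.

Ix ≈ 7.14 × 10⁷ mm⁴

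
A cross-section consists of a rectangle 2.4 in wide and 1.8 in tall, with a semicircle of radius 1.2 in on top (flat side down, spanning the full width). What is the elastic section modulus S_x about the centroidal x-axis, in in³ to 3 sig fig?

Split into non-overlapping primitives; take the origin at the lower-left of the bounding box.
Rectangular body: 2.4 × 1.8, A = 4.32 in², y = 0.9 in, Ī = 1.1664 in⁴.
Semicircular cap: semicircle r = 1.2, A = 2.2619 in², y = 2.3093 in, Ī = 0.22759 in⁴.
Centroid: ȳ = ΣA·y / ΣA = 1.3843 in.
Transfer each piece to the centroidal x-axis using Ī + A·d² with d = y − 1.3843:
  rectangular body: d = -0.48432 in → contributes +2.1797 in⁴
  semicircular cap: d = 0.92498 in → contributes +2.1629 in⁴
Total I = 4.3426 in⁴.
Extreme fibre distance c = 1.6157 in; S = I/c = 2.6878 in³.

S_x ≈ 2.69 in³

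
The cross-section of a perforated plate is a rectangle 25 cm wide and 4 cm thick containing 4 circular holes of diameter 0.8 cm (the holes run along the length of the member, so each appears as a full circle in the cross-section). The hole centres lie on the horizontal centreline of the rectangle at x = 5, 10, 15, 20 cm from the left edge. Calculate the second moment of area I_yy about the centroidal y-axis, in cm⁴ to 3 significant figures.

Split into non-overlapping primitives; take the origin at the lower-left of the bounding box.
Plate: 25 × 4, A = 100 cm², x = 12.5 cm, Ī = 5208.3 cm⁴.
Hole 1 (subtracted): ⌀0.8, A = 0.50265 cm², x = 5 cm, Ī = 0.020106 cm⁴.
Hole 2 (subtracted): ⌀0.8, A = 0.50265 cm², x = 10 cm, Ī = 0.020106 cm⁴.
Hole 3 (subtracted): ⌀0.8, A = 0.50265 cm², x = 15 cm, Ī = 0.020106 cm⁴.
Hole 4 (subtracted): ⌀0.8, A = 0.50265 cm², x = 20 cm, Ī = 0.020106 cm⁴.
By symmetry the centroid is at mid-width, x̄ = 12.5 cm.
Transfer each piece to the centroidal y-axis using Ī + A·d² with d = x − 12.5:
  plate: d = 0 cm → contributes +5208.3 cm⁴
  hole 1: d = -7.5 cm → contributes −28.294 cm⁴
  hole 2: d = -2.5 cm → contributes −3.1617 cm⁴
  hole 3: d = 2.5 cm → contributes −3.1617 cm⁴
  hole 4: d = 7.5 cm → contributes −28.294 cm⁴
Total I = 5145.4 cm⁴.

I_yy ≈ 5150 cm⁴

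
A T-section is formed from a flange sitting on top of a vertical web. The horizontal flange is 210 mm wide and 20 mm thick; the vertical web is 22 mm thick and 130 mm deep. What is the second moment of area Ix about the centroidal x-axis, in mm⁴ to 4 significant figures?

Ix ≈ 1.374 × 10⁷ mm⁴

Decompose the section into non-overlapping parts with the origin at the bottom-left of its bounding rectangle.
Flange: 210 × 20, A = 4 200 mm², y = 140 mm, Ī = 140 000 mm⁴.
Web: 22 × 130, A = 2 860 mm², y = 65 mm, Ī = 4 027 833 mm⁴.
Centroid: ȳ = ΣA·y / ΣA = 109.618 mm.
Transfer each piece to the centroidal x-axis using Ī + A·d² with d = y − 109.618:
  flange: d = 30.3824 mm → contributes +4 016 988 mm⁴
  web: d = -44.6176 mm → contributes +9 721 313 mm⁴
Total I = 13 738 301 mm⁴.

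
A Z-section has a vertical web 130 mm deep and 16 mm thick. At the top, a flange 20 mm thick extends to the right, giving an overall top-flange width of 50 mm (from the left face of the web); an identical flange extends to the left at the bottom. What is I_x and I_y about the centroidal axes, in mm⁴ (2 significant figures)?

I_x ≈ 7.1 × 10⁶ mm⁴, I_y ≈ 1.0 × 10⁶ mm⁴

Decompose the section into non-overlapping parts with the origin at the bottom-left of its bounding rectangle.
Web: 16 × 130, A = 2 080 mm², y = 65 mm, Ī = 2 929 333 mm⁴.
Top flange (beyond web): 34 × 20, A = 680 mm², y = 120 mm, Ī = 22 667 mm⁴.
Bottom flange (beyond web): 34 × 20, A = 680 mm², y = 10 mm, Ī = 22 667 mm⁴.
Centroid: ȳ = ΣA·y / ΣA = 65 mm.
Transfer each piece to the centroidal x-axis using Ī + A·d² with d = y − 65:
  web: d = 0 mm → contributes +2 929 333 mm⁴
  top flange (beyond web): d = 55 mm → contributes +2 079 667 mm⁴
  bottom flange (beyond web): d = -55 mm → contributes +2 079 667 mm⁴
Total I = 7 088 667 mm⁴.
For the y-axis: x̄ = 42 mm.
Repeating about the centroidal y-axis gives I_y = 1 025 387 mm⁴.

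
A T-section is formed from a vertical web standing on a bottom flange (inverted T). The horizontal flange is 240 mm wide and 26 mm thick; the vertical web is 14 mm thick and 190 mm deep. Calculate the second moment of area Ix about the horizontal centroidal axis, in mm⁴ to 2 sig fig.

Decompose the section into non-overlapping parts with the origin at the bottom-left of its bounding rectangle.
Flange: 240 × 26, A = 6 240 mm², y = 13 mm, Ī = 351 520 mm⁴.
Web: 14 × 190, A = 2 660 mm², y = 121 mm, Ī = 8 002 167 mm⁴.
Centroid: ȳ = ΣA·y / ΣA = 45.28 mm.
Transfer each piece to the horizontal centroidal axis using Ī + A·d² with d = y − 45.28:
  flange: d = -32.28 mm → contributes +6 853 047 mm⁴
  web: d = 75.72 mm → contributes +23 253 869 mm⁴
Total I = 30 106 916 mm⁴.

Ix ≈ 3.0 × 10⁷ mm⁴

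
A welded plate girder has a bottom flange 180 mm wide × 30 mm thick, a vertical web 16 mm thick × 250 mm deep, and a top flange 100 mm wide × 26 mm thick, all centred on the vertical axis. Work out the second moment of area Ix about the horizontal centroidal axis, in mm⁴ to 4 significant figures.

Ix ≈ 1.636 × 10⁸ mm⁴

Treat the section as a set of non-overlapping primitives; coordinates are from the bounding-box lower-left.
Bottom plate: 180 × 30, A = 5 400 mm², y = 15 mm, Ī = 405 000 mm⁴.
Web plate: 16 × 250, A = 4 000 mm², y = 155 mm, Ī = 20 833 333 mm⁴.
Top plate: 100 × 26, A = 2 600 mm², y = 293 mm, Ī = 146 467 mm⁴.
Centroid: ȳ = ΣA·y / ΣA = 121.9 mm.
Transfer each piece to the horizontal centroidal axis using Ī + A·d² with d = y − 121.9:
  bottom plate: d = -106.9 mm → contributes +62 114 094 mm⁴
  web plate: d = 33.1 mm → contributes +25 215 773 mm⁴
  top plate: d = 171.1 mm → contributes +76 262 013 mm⁴
Total I = 163 591 880 mm⁴.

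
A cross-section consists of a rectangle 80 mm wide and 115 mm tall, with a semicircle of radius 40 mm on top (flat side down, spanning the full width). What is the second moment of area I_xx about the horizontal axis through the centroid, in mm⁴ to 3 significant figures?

I_xx ≈ 2.14 × 10⁷ mm⁴

Treat the section as a set of non-overlapping primitives; coordinates are from the bounding-box lower-left.
Rectangular body: 80 × 115, A = 9 200 mm², y = 57.5 mm, Ī = 10 139 167 mm⁴.
Semicircular cap: semicircle r = 40, A = 2513.3 mm², y = 131.98 mm, Ī = 280 978 mm⁴.
Centroid: ȳ = ΣA·y / ΣA = 73.48 mm.
Transfer each piece to the horizontal axis through the centroid using Ī + A·d² with d = y − 73.48:
  rectangular body: d = -15.98 mm → contributes +12 488 528 mm⁴
  semicircular cap: d = 58.496 mm → contributes +8 880 964 mm⁴
Total I = 21 369 491 mm⁴.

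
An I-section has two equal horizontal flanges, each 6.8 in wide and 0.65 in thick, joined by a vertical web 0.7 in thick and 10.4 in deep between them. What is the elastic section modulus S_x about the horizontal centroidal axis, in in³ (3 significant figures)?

S_x ≈ 57.4 in³

Treat the section as a set of non-overlapping primitives; coordinates are from the bounding-box lower-left.
Bottom flange: 6.8 × 0.65, A = 4.42 in², y = 0.325 in, Ī = 0.15562 in⁴.
Web: 0.7 × 10.4, A = 7.28 in², y = 5.85 in, Ī = 65.617 in⁴.
Top flange: 6.8 × 0.65, A = 4.42 in², y = 11.375 in, Ī = 0.15562 in⁴.
By symmetry the centroid is at mid-height, ȳ = 5.85 in.
Transfer each piece to the horizontal centroidal axis using Ī + A·d² with d = y − 5.85:
  bottom flange: d = -5.525 in → contributes +135.08 in⁴
  web: d = 0 in → contributes +65.617 in⁴
  top flange: d = 5.525 in → contributes +135.08 in⁴
Total I = 335.77 in⁴.
Extreme fibre distance c = 5.85 in; S = I/c = 57.397 in³.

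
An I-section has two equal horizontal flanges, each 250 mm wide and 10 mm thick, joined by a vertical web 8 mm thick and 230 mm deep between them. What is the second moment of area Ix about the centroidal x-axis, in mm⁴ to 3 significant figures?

Ix ≈ 8.02 × 10⁷ mm⁴

Split into non-overlapping primitives; take the origin at the lower-left of the bounding box.
Bottom flange: 250 × 10, A = 2 500 mm², y = 5 mm, Ī = 20 833 mm⁴.
Web: 8 × 230, A = 1 840 mm², y = 125 mm, Ī = 8 111 333 mm⁴.
Top flange: 250 × 10, A = 2 500 mm², y = 245 mm, Ī = 20 833 mm⁴.
By symmetry the centroid is at mid-height, ȳ = 125 mm.
Transfer each piece to the centroidal x-axis using Ī + A·d² with d = y − 125:
  bottom flange: d = -120 mm → contributes +36 020 833 mm⁴
  web: d = 0 mm → contributes +8 111 333 mm⁴
  top flange: d = 120 mm → contributes +36 020 833 mm⁴
Total I = 80 153 000 mm⁴.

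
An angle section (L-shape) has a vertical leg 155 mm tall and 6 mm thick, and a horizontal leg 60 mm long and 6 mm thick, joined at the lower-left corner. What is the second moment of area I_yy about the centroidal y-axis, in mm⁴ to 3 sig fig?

I_yy ≈ 2.98 × 10⁵ mm⁴

Break the section into simple shapes (no overlaps), measuring from the bottom-left corner of the bounding box.
Vertical leg: 6 × 155, A = 930 mm², x = 3 mm, Ī = 2 790 mm⁴.
Horizontal leg (remainder): 54 × 6, A = 324 mm², x = 33 mm, Ī = 78 732 mm⁴.
Centroid: x̄ = ΣA·x / ΣA = 10.751 mm.
Transfer each piece to the centroidal y-axis using Ī + A·d² with d = x − 10.751:
  vertical leg: d = -7.7512 mm → contributes +58 665 mm⁴
  horizontal leg (remainder): d = 22.249 mm → contributes +239 115 mm⁴
Total I = 297 780 mm⁴.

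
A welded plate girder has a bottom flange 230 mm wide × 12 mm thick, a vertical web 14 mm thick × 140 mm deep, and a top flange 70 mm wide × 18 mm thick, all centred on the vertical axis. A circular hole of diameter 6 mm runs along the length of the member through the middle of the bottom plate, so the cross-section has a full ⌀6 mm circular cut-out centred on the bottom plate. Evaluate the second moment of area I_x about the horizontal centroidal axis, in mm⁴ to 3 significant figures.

I_x ≈ 2.49 × 10⁷ mm⁴

Treat the section as a set of non-overlapping primitives; coordinates are from the bounding-box lower-left.
Bottom plate: 230 × 12, A = 2 760 mm², y = 6 mm, Ī = 33 120 mm⁴.
Web plate: 14 × 140, A = 1 960 mm², y = 82 mm, Ī = 3 201 333 mm⁴.
Top plate: 70 × 18, A = 1 260 mm², y = 161 mm, Ī = 34 020 mm⁴.
Hole (subtracted): ⌀6, A = 28.274 mm², y = 6 mm, Ī = 63.617 mm⁴.
Centroid: ȳ = ΣA·y / ΣA = 63.842 mm.
Transfer each piece to the horizontal centroidal axis using Ī + A·d² with d = y − 63.842:
  bottom plate: d = -57.842 mm → contributes +9 267 259 mm⁴
  web plate: d = 18.158 mm → contributes +3 847 567 mm⁴
  top plate: d = 97.158 mm → contributes +11 928 001 mm⁴
  hole: d = -57.842 mm → contributes −94 661 mm⁴
Total I = 24 948 166 mm⁴.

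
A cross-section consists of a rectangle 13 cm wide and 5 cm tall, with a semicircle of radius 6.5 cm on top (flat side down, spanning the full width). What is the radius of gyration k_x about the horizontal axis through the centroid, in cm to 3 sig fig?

Split into non-overlapping primitives; take the origin at the lower-left of the bounding box.
Rectangular body: 13 × 5, A = 65 cm², y = 2.5 cm, Ī = 135.42 cm⁴.
Semicircular cap: semicircle r = 6.5, A = 66.366 cm², y = 7.7587 cm, Ī = 195.92 cm⁴.
Centroid: ȳ = ΣA·y / ΣA = 5.1567 cm.
Transfer each piece to the horizontal axis through the centroid using Ī + A·d² with d = y − 5.1567:
  rectangular body: d = -2.6567 cm → contributes +594.19 cm⁴
  semicircular cap: d = 2.602 cm → contributes +645.25 cm⁴
Total I = 1239.4 cm⁴.
Radius of gyration: k = √(I/A) = √(1239.4 / 131.37) = 3.0716 cm.

k_x ≈ 3.07 cm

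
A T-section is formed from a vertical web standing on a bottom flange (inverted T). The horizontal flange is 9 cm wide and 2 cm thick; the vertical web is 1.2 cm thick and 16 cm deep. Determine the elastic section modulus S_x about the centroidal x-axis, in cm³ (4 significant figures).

S_x ≈ 94.55 cm³

Break the section into simple shapes (no overlaps), measuring from the bottom-left corner of the bounding box.
Flange: 9 × 2, A = 18 cm², y = 1 cm, Ī = 6 cm⁴.
Web: 1.2 × 16, A = 19.2 cm², y = 10 cm, Ī = 409.6 cm⁴.
Centroid: ȳ = ΣA·y / ΣA = 5.64516 cm.
Transfer each piece to the centroidal x-axis using Ī + A·d² with d = y − 5.64516:
  flange: d = -4.64516 cm → contributes +394.395 cm⁴
  web: d = 4.35484 cm → contributes +773.721 cm⁴
Total I = 1168.12 cm⁴.
Extreme fibre distance c = 12.3548 cm; S = I/c = 94.5473 cm³.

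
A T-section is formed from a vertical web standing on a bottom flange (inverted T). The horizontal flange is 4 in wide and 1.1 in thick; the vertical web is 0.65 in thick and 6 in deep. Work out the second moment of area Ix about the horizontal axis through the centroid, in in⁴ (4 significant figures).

Break the section into simple shapes (no overlaps), measuring from the bottom-left corner of the bounding box.
Flange: 4 × 1.1, A = 4.4 in², y = 0.55 in, Ī = 0.443667 in⁴.
Web: 0.65 × 6, A = 3.9 in², y = 4.1 in, Ī = 11.7 in⁴.
Centroid: ȳ = ΣA·y / ΣA = 2.21807 in.
Transfer each piece to the horizontal axis through the centroid using Ī + A·d² with d = y − 2.21807:
  flange: d = -1.66807 in → contributes +12.6865 in⁴
  web: d = 1.88193 in → contributes +25.5124 in⁴
Total I = 38.199 in⁴.

Ix ≈ 38.20 in⁴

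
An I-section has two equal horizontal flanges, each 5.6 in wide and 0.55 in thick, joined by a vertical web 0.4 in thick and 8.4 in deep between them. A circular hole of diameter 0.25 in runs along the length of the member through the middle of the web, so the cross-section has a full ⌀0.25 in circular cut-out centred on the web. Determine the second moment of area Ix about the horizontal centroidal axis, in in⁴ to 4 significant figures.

Ix ≈ 143.3 in⁴

Break the section into simple shapes (no overlaps), measuring from the bottom-left corner of the bounding box.
Bottom flange: 5.6 × 0.55, A = 3.08 in², y = 0.275 in, Ī = 0.0776417 in⁴.
Web: 0.4 × 8.4, A = 3.36 in², y = 4.75 in, Ī = 19.7568 in⁴.
Top flange: 5.6 × 0.55, A = 3.08 in², y = 9.225 in, Ī = 0.0776417 in⁴.
Hole (subtracted): ⌀0.25, A = 0.0490874 in², y = 4.75 in, Ī = 0.000191748 in⁴.
By symmetry the centroid is at mid-height, ȳ = 4.75 in.
Transfer each piece to the horizontal centroidal axis using Ī + A·d² with d = y − 4.75:
  bottom flange: d = -4.475 in → contributes +61.7566 in⁴
  web: d = 0 in → contributes +19.7568 in⁴
  top flange: d = 4.475 in → contributes +61.7566 in⁴
  hole: d = 0 in → contributes −0.000191748 in⁴
Total I = 143.27 in⁴.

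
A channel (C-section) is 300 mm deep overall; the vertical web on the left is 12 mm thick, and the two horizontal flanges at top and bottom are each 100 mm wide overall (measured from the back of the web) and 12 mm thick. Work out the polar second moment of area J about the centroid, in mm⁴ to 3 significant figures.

Split into non-overlapping primitives; take the origin at the lower-left of the bounding box.
Web: 12 × 300, A = 3 600 mm², y = 150 mm, Ī = 27 000 000 mm⁴.
Top flange (beyond web): 88 × 12, A = 1 056 mm², y = 294 mm, Ī = 12 672 mm⁴.
Bottom flange (beyond web): 88 × 12, A = 1 056 mm², y = 6 mm, Ī = 12 672 mm⁴.
By symmetry the centroid is at mid-height, ȳ = 150 mm.
Transfer each piece to the centroidal x-axis using Ī + A·d² with d = y − 150:
  web: d = 0 mm → contributes +27 000 000 mm⁴
  top flange (beyond web): d = 144 mm → contributes +21 909 888 mm⁴
  bottom flange (beyond web): d = -144 mm → contributes +21 909 888 mm⁴
Total I = 70 819 776 mm⁴.
For the y-axis: x̄ = 24.487 mm.
Repeating about the centroidal y-axis gives I_y = 4 733 875 mm⁴.
Polar second moment: J = I_x + I_y = 75 553 651 mm⁴.

J ≈ 7.56 × 10⁷ mm⁴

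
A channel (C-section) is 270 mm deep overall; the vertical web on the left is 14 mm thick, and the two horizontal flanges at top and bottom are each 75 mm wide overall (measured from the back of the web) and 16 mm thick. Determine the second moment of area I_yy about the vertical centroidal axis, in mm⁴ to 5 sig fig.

Split into non-overlapping primitives; take the origin at the lower-left of the bounding box.
Web: 14 × 270, A = 3 780 mm², x = 7 mm, Ī = 61 740 mm⁴.
Top flange (beyond web): 61 × 16, A = 976 mm², x = 44.5 mm, Ī = 302641.3 mm⁴.
Bottom flange (beyond web): 61 × 16, A = 976 mm², x = 44.5 mm, Ī = 302641.3 mm⁴.
Centroid: x̄ = ΣA·x / ΣA = 19.77041 mm.
Transfer each piece to the vertical centroidal axis using Ī + A·d² with d = x − 19.77041:
  web: d = -12.77041 mm → contributes +678195.3 mm⁴
  top flange (beyond web): d = 24.72959 mm → contributes +899516.6 mm⁴
  bottom flange (beyond web): d = 24.72959 mm → contributes +899516.6 mm⁴
Total I = 2 477 229 mm⁴.

I_yy ≈ 2.4772 × 10⁶ mm⁴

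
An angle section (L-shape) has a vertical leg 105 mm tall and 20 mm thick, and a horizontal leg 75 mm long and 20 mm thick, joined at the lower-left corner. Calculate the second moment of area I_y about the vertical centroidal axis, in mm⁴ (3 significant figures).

Treat the section as a set of non-overlapping primitives; coordinates are from the bounding-box lower-left.
Vertical leg: 20 × 105, A = 2 100 mm², x = 10 mm, Ī = 70 000 mm⁴.
Horizontal leg (remainder): 55 × 20, A = 1 100 mm², x = 47.5 mm, Ī = 277 292 mm⁴.
Centroid: x̄ = ΣA·x / ΣA = 22.891 mm.
Transfer each piece to the vertical centroidal axis using Ī + A·d² with d = x − 22.891:
  vertical leg: d = -12.891 mm → contributes +418 953 mm⁴
  horizontal leg (remainder): d = 24.609 mm → contributes +943 475 mm⁴
Total I = 1 362 428 mm⁴.

I_y ≈ 1.36 × 10⁶ mm⁴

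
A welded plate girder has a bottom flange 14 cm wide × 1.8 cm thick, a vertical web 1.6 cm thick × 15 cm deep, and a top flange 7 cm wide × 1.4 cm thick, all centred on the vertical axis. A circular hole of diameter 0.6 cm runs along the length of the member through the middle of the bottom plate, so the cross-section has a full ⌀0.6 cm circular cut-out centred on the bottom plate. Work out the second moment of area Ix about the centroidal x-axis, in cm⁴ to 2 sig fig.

Ix ≈ 2600 cm⁴

Split into non-overlapping primitives; take the origin at the lower-left of the bounding box.
Bottom plate: 14 × 1.8, A = 25.2 cm², y = 0.9 cm, Ī = 6.804 cm⁴.
Web plate: 1.6 × 15, A = 24 cm², y = 9.3 cm, Ī = 450 cm⁴.
Top plate: 7 × 1.4, A = 9.8 cm², y = 17.5 cm, Ī = 1.601 cm⁴.
Hole (subtracted): ⌀0.6, A = 0.2827 cm², y = 0.9 cm, Ī = 0.006362 cm⁴.
Centroid: ȳ = ΣA·y / ΣA = 7.104 cm.
Transfer each piece to the centroidal x-axis using Ī + A·d² with d = y − 7.104:
  bottom plate: d = -6.204 cm → contributes +976.7 cm⁴
  web plate: d = 2.196 cm → contributes +565.7 cm⁴
  top plate: d = 10.4 cm → contributes +1 061 cm⁴
  hole: d = -6.204 cm → contributes −10.89 cm⁴
Total I = 2 592 cm⁴.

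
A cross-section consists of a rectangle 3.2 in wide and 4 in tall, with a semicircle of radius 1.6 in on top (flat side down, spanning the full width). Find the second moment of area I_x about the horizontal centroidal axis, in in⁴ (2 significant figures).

Treat the section as a set of non-overlapping primitives; coordinates are from the bounding-box lower-left.
Rectangular body: 3.2 × 4, A = 12.8 in², y = 2 in, Ī = 17.07 in⁴.
Semicircular cap: semicircle r = 1.6, A = 4.021 in², y = 4.679 in, Ī = 0.7193 in⁴.
Centroid: ȳ = ΣA·y / ΣA = 2.64 in.
Transfer each piece to the horizontal centroidal axis using Ī + A·d² with d = y − 2.64:
  rectangular body: d = -0.6404 in → contributes +22.32 in⁴
  semicircular cap: d = 2.039 in → contributes +17.43 in⁴
Total I = 39.75 in⁴.

I_x ≈ 40 in⁴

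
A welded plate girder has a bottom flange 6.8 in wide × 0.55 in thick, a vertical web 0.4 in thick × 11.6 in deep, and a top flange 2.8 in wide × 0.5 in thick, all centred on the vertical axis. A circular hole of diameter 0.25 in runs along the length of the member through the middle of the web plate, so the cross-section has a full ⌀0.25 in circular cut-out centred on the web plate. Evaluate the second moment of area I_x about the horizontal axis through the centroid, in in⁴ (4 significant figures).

Treat the section as a set of non-overlapping primitives; coordinates are from the bounding-box lower-left.
Bottom plate: 6.8 × 0.55, A = 3.74 in², y = 0.275 in, Ī = 0.0942792 in⁴.
Web plate: 0.4 × 11.6, A = 4.64 in², y = 6.35 in, Ī = 52.0299 in⁴.
Top plate: 2.8 × 0.5, A = 1.4 in², y = 12.4 in, Ī = 0.0291667 in⁴.
Hole (subtracted): ⌀0.25, A = 0.0490874 in², y = 6.35 in, Ī = 0.000191748 in⁴.
Centroid: ȳ = ΣA·y / ΣA = 4.88554 in.
Transfer each piece to the horizontal axis through the centroid using Ī + A·d² with d = y − 4.88554:
  bottom plate: d = -4.61054 in → contributes +79.5959 in⁴
  web plate: d = 1.46446 in → contributes +61.981 in⁴
  top plate: d = 7.51446 in → contributes +79.083 in⁴
  hole: d = 1.46446 in → contributes −0.105466 in⁴
Total I = 220.554 in⁴.

I_x ≈ 220.6 in⁴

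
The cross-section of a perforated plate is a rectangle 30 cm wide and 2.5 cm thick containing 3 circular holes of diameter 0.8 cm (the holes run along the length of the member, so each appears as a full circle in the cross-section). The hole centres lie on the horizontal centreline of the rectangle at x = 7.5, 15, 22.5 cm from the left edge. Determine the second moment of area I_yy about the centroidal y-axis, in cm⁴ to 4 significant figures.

I_yy ≈ 5568 cm⁴

Treat the section as a set of non-overlapping primitives; coordinates are from the bounding-box lower-left.
Plate: 30 × 2.5, A = 75 cm², x = 15 cm, Ī = 5 625 cm⁴.
Hole 1 (subtracted): ⌀0.8, A = 0.502655 cm², x = 7.5 cm, Ī = 0.0201062 cm⁴.
Hole 2 (subtracted): ⌀0.8, A = 0.502655 cm², x = 15 cm, Ī = 0.0201062 cm⁴.
Hole 3 (subtracted): ⌀0.8, A = 0.502655 cm², x = 22.5 cm, Ī = 0.0201062 cm⁴.
By symmetry the centroid is at mid-width, x̄ = 15 cm.
Transfer each piece to the centroidal y-axis using Ī + A·d² with d = x − 15:
  plate: d = 0 cm → contributes +5 625 cm⁴
  hole 1: d = -7.5 cm → contributes −28.2944 cm⁴
  hole 2: d = 0 cm → contributes −0.0201062 cm⁴
  hole 3: d = 7.5 cm → contributes −28.2944 cm⁴
Total I = 5568.39 cm⁴.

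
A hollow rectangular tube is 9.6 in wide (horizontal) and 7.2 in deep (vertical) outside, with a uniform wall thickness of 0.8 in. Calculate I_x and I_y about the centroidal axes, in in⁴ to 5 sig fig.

I_x ≈ 181.52 in⁴, I_y ≈ 291.91 in⁴

Treat the section as a set of non-overlapping primitives; coordinates are from the bounding-box lower-left.
Outer rectangle: 9.6 × 7.2, A = 69.12 in², y = 3.6 in, Ī = 298.5984 in⁴.
Inner void (subtracted): 8 × 5.6, A = 44.8 in², y = 3.6 in, Ī = 117.0773 in⁴.
By symmetry the centroid is at mid-height, ȳ = 3.6 in.
All pieces are centred on the centroidal x-axis, so I = ΣĪ (holes subtracted) = 181.5211 in⁴.
Repeating about the centroidal y-axis gives I_y = 291.9083 in⁴.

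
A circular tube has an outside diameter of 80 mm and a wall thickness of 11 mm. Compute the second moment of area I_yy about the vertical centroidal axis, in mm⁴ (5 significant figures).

Break the section into simple shapes (no overlaps), measuring from the bottom-left corner of the bounding box.
Outer circle: ⌀80, A = 5026.548 mm², x = 40 mm, Ī = 2 010 619 mm⁴.
Bore (subtracted): ⌀58, A = 2642.079 mm², x = 40 mm, Ī = 555497.2 mm⁴.
By symmetry the centroid is at mid-width, x̄ = 40 mm.
All pieces are centred on the vertical centroidal axis, so I = ΣĪ (holes subtracted) = 1 455 122 mm⁴.

I_yy ≈ 1.4551 × 10⁶ mm⁴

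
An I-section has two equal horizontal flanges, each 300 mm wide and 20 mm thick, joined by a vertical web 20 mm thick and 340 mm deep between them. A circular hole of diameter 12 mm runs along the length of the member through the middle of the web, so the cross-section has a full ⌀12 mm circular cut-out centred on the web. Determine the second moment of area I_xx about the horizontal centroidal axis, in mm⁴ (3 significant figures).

I_xx ≈ 4.55 × 10⁸ mm⁴

Decompose the section into non-overlapping parts with the origin at the bottom-left of its bounding rectangle.
Bottom flange: 300 × 20, A = 6 000 mm², y = 10 mm, Ī = 200 000 mm⁴.
Web: 20 × 340, A = 6 800 mm², y = 190 mm, Ī = 65 506 667 mm⁴.
Top flange: 300 × 20, A = 6 000 mm², y = 370 mm, Ī = 200 000 mm⁴.
Hole (subtracted): ⌀12, A = 113.1 mm², y = 190 mm, Ī = 1017.9 mm⁴.
By symmetry the centroid is at mid-height, ȳ = 190 mm.
Transfer each piece to the horizontal centroidal axis using Ī + A·d² with d = y − 190:
  bottom flange: d = -180 mm → contributes +194 600 000 mm⁴
  web: d = 0 mm → contributes +65 506 667 mm⁴
  top flange: d = 180 mm → contributes +194 600 000 mm⁴
  hole: d = 0 mm → contributes −1017.9 mm⁴
Total I = 454 705 649 mm⁴.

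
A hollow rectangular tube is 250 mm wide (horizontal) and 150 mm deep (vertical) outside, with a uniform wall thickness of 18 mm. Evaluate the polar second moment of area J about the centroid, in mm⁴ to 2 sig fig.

J ≈ 1.5 × 10⁸ mm⁴

Split into non-overlapping primitives; take the origin at the lower-left of the bounding box.
Outer rectangle: 250 × 150, A = 37 500 mm², y = 75 mm, Ī = 70 312 500 mm⁴.
Inner void (subtracted): 214 × 114, A = 24 396 mm², y = 75 mm, Ī = 26 420 868 mm⁴.
By symmetry the centroid is at mid-height, ȳ = 75 mm.
All pieces are centred on the centroidal x-axis, so I = ΣĪ (holes subtracted) = 43 891 632 mm⁴.
Repeating about the centroidal y-axis gives I_y = 102 209 232 mm⁴.
Polar second moment: J = I_x + I_y = 146 100 864 mm⁴.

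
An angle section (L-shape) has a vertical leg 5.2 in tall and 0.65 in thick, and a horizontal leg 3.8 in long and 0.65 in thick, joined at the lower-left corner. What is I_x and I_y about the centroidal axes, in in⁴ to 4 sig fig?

I_x ≈ 14.29 in⁴, I_y ≈ 6.415 in⁴

Split into non-overlapping primitives; take the origin at the lower-left of the bounding box.
Vertical leg: 0.65 × 5.2, A = 3.38 in², y = 2.6 in, Ī = 7.61627 in⁴.
Horizontal leg (remainder): 3.15 × 0.65, A = 2.0475 in², y = 0.325 in, Ī = 0.0720891 in⁴.
Centroid: ȳ = ΣA·y / ΣA = 1.74177 in.
Transfer each piece to the centroidal x-axis using Ī + A·d² with d = y − 1.74177:
  vertical leg: d = 0.858234 in → contributes +10.1059 in⁴
  horizontal leg (remainder): d = -1.41677 in → contributes +4.18189 in⁴
Total I = 14.2877 in⁴.
For the y-axis: x̄ = 1.04177 in.
Repeating about the centroidal y-axis gives I_y = 6.4151 in⁴.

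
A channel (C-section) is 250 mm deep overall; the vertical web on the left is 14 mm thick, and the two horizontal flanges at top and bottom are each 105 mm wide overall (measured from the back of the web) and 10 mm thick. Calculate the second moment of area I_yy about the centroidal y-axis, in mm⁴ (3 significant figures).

Decompose the section into non-overlapping parts with the origin at the bottom-left of its bounding rectangle.
Web: 14 × 250, A = 3 500 mm², x = 7 mm, Ī = 57 167 mm⁴.
Top flange (beyond web): 91 × 10, A = 910 mm², x = 59.5 mm, Ī = 627 976 mm⁴.
Bottom flange (beyond web): 91 × 10, A = 910 mm², x = 59.5 mm, Ī = 627 976 mm⁴.
Centroid: x̄ = ΣA·x / ΣA = 24.961 mm.
Transfer each piece to the centroidal y-axis using Ī + A·d² with d = x − 24.961:
  web: d = -17.961 mm → contributes +1 186 198 mm⁴
  top flange (beyond web): d = 34.539 mm → contributes +1 713 583 mm⁴
  bottom flange (beyond web): d = 34.539 mm → contributes +1 713 583 mm⁴
Total I = 4 613 365 mm⁴.

I_yy ≈ 4.61 × 10⁶ mm⁴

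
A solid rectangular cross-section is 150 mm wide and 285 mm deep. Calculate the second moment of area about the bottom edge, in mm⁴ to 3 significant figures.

The section: 150 × 285, A = 42 750 mm², y = 142.5 mm, Ī = 289 364 063 mm⁴.
Transfer it to the base of the section using Ī + A·d² with d = y − 0:
  the section: d = 142.5 mm → contributes +1 157 456 250 mm⁴
Total I = 1 157 456 250 mm⁴.

I_base ≈ 1.16 × 10⁹ mm⁴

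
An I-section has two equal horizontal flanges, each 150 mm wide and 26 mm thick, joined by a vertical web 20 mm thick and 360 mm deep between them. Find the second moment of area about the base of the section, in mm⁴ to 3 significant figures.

I_base ≈ 1.01 × 10⁹ mm⁴

Treat the section as a set of non-overlapping primitives; coordinates are from the bounding-box lower-left.
Bottom flange: 150 × 26, A = 3 900 mm², y = 13 mm, Ī = 219 700 mm⁴.
Web: 20 × 360, A = 7 200 mm², y = 206 mm, Ī = 77 760 000 mm⁴.
Top flange: 150 × 26, A = 3 900 mm², y = 399 mm, Ī = 219 700 mm⁴.
Transfer each piece to the bottom edge using Ī + A·d² with d = y − 0:
  bottom flange: d = 13 mm → contributes +878 800 mm⁴
  web: d = 206 mm → contributes +383 299 200 mm⁴
  top flange: d = 399 mm → contributes +621 103 600 mm⁴
Total I = 1 005 281 600 mm⁴.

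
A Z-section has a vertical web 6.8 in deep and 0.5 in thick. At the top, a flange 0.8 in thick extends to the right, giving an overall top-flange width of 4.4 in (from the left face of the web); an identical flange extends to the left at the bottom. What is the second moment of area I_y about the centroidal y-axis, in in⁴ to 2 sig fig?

I_y ≈ 38 in⁴

Decompose the section into non-overlapping parts with the origin at the bottom-left of its bounding rectangle.
Web: 0.5 × 6.8, A = 3.4 in², x = 4.15 in, Ī = 0.07083 in⁴.
Top flange (beyond web): 3.9 × 0.8, A = 3.12 in², x = 6.35 in, Ī = 3.955 in⁴.
Bottom flange (beyond web): 3.9 × 0.8, A = 3.12 in², x = 1.95 in, Ī = 3.955 in⁴.
Centroid: x̄ = ΣA·x / ΣA = 4.15 in.
Transfer each piece to the centroidal y-axis using Ī + A·d² with d = x − 4.15:
  web: d = 0 in → contributes +0.07083 in⁴
  top flange (beyond web): d = 2.2 in → contributes +19.06 in⁴
  bottom flange (beyond web): d = -2.2 in → contributes +19.06 in⁴
Total I = 38.18 in⁴.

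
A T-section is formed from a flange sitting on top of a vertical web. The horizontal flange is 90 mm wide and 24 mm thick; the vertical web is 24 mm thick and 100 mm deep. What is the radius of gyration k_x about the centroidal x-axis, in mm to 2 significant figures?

k_x ≈ 38 mm

Break the section into simple shapes (no overlaps), measuring from the bottom-left corner of the bounding box.
Flange: 90 × 24, A = 2 160 mm², y = 112 mm, Ī = 103 680 mm⁴.
Web: 24 × 100, A = 2 400 mm², y = 50 mm, Ī = 2 000 000 mm⁴.
Centroid: ȳ = ΣA·y / ΣA = 79.37 mm.
Transfer each piece to the centroidal x-axis using Ī + A·d² with d = y − 79.37:
  flange: d = 32.63 mm → contributes +2 403 691 mm⁴
  web: d = -29.37 mm → contributes +4 070 010 mm⁴
Total I = 6 473 701 mm⁴.
Radius of gyration: k = √(I/A) = √(6 473 701 / 4 560) = 37.68 mm.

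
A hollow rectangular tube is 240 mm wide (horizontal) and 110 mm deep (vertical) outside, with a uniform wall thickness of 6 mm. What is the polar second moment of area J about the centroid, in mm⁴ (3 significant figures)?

J ≈ 3.87 × 10⁷ mm⁴

Treat the section as a set of non-overlapping primitives; coordinates are from the bounding-box lower-left.
Outer rectangle: 240 × 110, A = 26 400 mm², y = 55 mm, Ī = 26 620 000 mm⁴.
Inner void (subtracted): 228 × 98, A = 22 344 mm², y = 55 mm, Ī = 17 882 648 mm⁴.
By symmetry the centroid is at mid-height, ȳ = 55 mm.
All pieces are centred on the centroidal x-axis, so I = ΣĪ (holes subtracted) = 8 737 352 mm⁴.
Repeating about the centroidal y-axis gives I_y = 29 925 792 mm⁴.
Polar second moment: J = I_x + I_y = 38 663 144 mm⁴.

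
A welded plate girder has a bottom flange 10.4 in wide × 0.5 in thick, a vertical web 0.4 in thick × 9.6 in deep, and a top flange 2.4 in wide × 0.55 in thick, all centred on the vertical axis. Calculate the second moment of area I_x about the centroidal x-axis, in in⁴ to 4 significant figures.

Treat the section as a set of non-overlapping primitives; coordinates are from the bounding-box lower-left.
Bottom plate: 10.4 × 0.5, A = 5.2 in², y = 0.25 in, Ī = 0.108333 in⁴.
Web plate: 0.4 × 9.6, A = 3.84 in², y = 5.3 in, Ī = 29.4912 in⁴.
Top plate: 2.4 × 0.55, A = 1.32 in², y = 10.375 in, Ī = 0.033275 in⁴.
Centroid: ȳ = ΣA·y / ΣA = 3.41187 in.
Transfer each piece to the centroidal x-axis using Ī + A·d² with d = y − 3.41187:
  bottom plate: d = -3.16187 in → contributes +52.095 in⁴
  web plate: d = 1.88813 in → contributes +43.1809 in⁴
  top plate: d = 6.96313 in → contributes +64.0337 in⁴
Total I = 159.31 in⁴.

I_x ≈ 159.3 in⁴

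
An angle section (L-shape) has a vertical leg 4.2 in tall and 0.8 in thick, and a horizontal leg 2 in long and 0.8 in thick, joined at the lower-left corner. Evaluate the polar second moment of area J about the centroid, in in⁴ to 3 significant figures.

Break the section into simple shapes (no overlaps), measuring from the bottom-left corner of the bounding box.
Vertical leg: 0.8 × 4.2, A = 3.36 in², y = 2.1 in, Ī = 4.9392 in⁴.
Horizontal leg (remainder): 1.2 × 0.8, A = 0.96 in², y = 0.4 in, Ī = 0.0512 in⁴.
Centroid: ȳ = ΣA·y / ΣA = 1.7222 in.
Transfer each piece to the centroidal x-axis using Ī + A·d² with d = y − 1.7222:
  vertical leg: d = 0.37778 in → contributes +5.4187 in⁴
  horizontal leg (remainder): d = -1.3222 in → contributes +1.7295 in⁴
Total I = 7.1483 in⁴.
For the y-axis: x̄ = 0.62222 in.
Repeating about the centroidal y-axis gives I_y = 1.0411 in⁴.
Polar second moment: J = I_x + I_y = 8.1893 in⁴.

J ≈ 8.19 in⁴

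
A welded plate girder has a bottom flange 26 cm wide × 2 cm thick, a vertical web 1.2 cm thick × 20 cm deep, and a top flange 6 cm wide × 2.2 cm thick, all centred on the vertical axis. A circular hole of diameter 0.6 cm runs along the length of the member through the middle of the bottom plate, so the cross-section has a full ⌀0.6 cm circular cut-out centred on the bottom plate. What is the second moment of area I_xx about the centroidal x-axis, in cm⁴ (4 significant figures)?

I_xx ≈ 6700 cm⁴

Treat the section as a set of non-overlapping primitives; coordinates are from the bounding-box lower-left.
Bottom plate: 26 × 2, A = 52 cm², y = 1 cm, Ī = 17.3333 cm⁴.
Web plate: 1.2 × 20, A = 24 cm², y = 12 cm, Ī = 800 cm⁴.
Top plate: 6 × 2.2, A = 13.2 cm², y = 23.1 cm, Ī = 5.324 cm⁴.
Hole (subtracted): ⌀0.6, A = 0.282743 cm², y = 1 cm, Ī = 0.00636173 cm⁴.
Centroid: ȳ = ΣA·y / ΣA = 7.24986 cm.
Transfer each piece to the centroidal x-axis using Ī + A·d² with d = y − 7.24986:
  bottom plate: d = -6.24986 cm → contributes +2048.49 cm⁴
  web plate: d = 4.75014 cm → contributes +1341.53 cm⁴
  top plate: d = 15.8501 cm → contributes +3321.52 cm⁴
  hole: d = -6.24986 cm → contributes −11.0505 cm⁴
Total I = 6700.49 cm⁴.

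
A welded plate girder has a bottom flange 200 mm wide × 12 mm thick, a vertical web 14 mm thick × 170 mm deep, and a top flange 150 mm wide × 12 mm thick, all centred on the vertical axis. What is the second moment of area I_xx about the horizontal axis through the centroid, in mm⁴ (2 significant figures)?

Split into non-overlapping primitives; take the origin at the lower-left of the bounding box.
Bottom plate: 200 × 12, A = 2 400 mm², y = 6 mm, Ī = 28 800 mm⁴.
Web plate: 14 × 170, A = 2 380 mm², y = 97 mm, Ī = 5 731 833 mm⁴.
Top plate: 150 × 12, A = 1 800 mm², y = 188 mm, Ī = 21 600 mm⁴.
Centroid: ȳ = ΣA·y / ΣA = 88.7 mm.
Transfer each piece to the horizontal axis through the centroid using Ī + A·d² with d = y − 88.7:
  bottom plate: d = -82.7 mm → contributes +16 443 941 mm⁴
  web plate: d = 8.298 mm → contributes +5 895 707 mm⁴
  top plate: d = 99.3 mm → contributes +17 769 721 mm⁴
Total I = 40 109 370 mm⁴.

I_xx ≈ 4.0 × 10⁷ mm⁴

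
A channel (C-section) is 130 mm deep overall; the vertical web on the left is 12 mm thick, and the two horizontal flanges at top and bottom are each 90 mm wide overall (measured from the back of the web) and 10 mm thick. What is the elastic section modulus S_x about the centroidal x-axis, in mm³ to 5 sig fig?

Treat the section as a set of non-overlapping primitives; coordinates are from the bounding-box lower-left.
Web: 12 × 130, A = 1 560 mm², y = 65 mm, Ī = 2 197 000 mm⁴.
Top flange (beyond web): 78 × 10, A = 780 mm², y = 125 mm, Ī = 6 500 mm⁴.
Bottom flange (beyond web): 78 × 10, A = 780 mm², y = 5 mm, Ī = 6 500 mm⁴.
By symmetry the centroid is at mid-height, ȳ = 65 mm.
Transfer each piece to the centroidal x-axis using Ī + A·d² with d = y − 65:
  web: d = 0 mm → contributes +2 197 000 mm⁴
  top flange (beyond web): d = 60 mm → contributes +2 814 500 mm⁴
  bottom flange (beyond web): d = -60 mm → contributes +2 814 500 mm⁴
Total I = 7 826 000 mm⁴.
Extreme fibre distance c = 65 mm; S = I/c = 120 400 mm³.

S_x ≈ 1.2040 × 10⁵ mm³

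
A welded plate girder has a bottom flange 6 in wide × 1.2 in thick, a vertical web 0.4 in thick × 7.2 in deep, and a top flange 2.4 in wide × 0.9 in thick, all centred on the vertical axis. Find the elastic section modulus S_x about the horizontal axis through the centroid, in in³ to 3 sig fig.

Decompose the section into non-overlapping parts with the origin at the bottom-left of its bounding rectangle.
Bottom plate: 6 × 1.2, A = 7.2 in², y = 0.6 in, Ī = 0.864 in⁴.
Web plate: 0.4 × 7.2, A = 2.88 in², y = 4.8 in, Ī = 12.442 in⁴.
Top plate: 2.4 × 0.9, A = 2.16 in², y = 8.85 in, Ī = 0.1458 in⁴.
Centroid: ȳ = ΣA·y / ΣA = 3.0441 in.
Transfer each piece to the horizontal axis through the centroid using Ī + A·d² with d = y − 3.0441:
  bottom plate: d = -2.4441 in → contributes +43.875 in⁴
  web plate: d = 1.7559 in → contributes +21.321 in⁴
  top plate: d = 5.8059 in → contributes +72.956 in⁴
Total I = 138.15 in⁴.
Extreme fibre distance c = 6.2559 in; S = I/c = 22.083 in³.

S_x ≈ 22.1 in³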